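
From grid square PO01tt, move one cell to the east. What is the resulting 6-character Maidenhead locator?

PO01ut

Longitude subsquare t = 19; +1 → 20 = u.
The latitude characters are unchanged.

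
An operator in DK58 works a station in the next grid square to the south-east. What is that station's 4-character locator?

DK67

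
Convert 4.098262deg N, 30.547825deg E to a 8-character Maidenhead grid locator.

Shift to the Maidenhead origin (180°W, 90°S): lon 210.54782, lat 94.09826.
Field: lon ⌊210.54782/20⌋ = 10 → K; lat ⌊94.09826/10⌋ = 9 → J.
Square: lon ⌊10.54782/2⌋ = 5; lat ⌊4.09826/1⌋ = 4.
Subsquare: lon ⌊0.54782/0.0833333⌋ = 6 → g; lat ⌊0.09826/0.0416667⌋ = 2 → c.
Extended square: lon ⌊0.04782/0.00833333⌋ = 5; lat ⌊0.01493/0.00416667⌋ = 3.

KJ54gc53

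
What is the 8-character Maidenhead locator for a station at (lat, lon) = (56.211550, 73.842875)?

MO66wf10

Shift to the Maidenhead origin (180°W, 90°S): lon 253.84287, lat 146.21155.
Field (20°×10°, letters A–R): 253.84287/20 → 12 → M, 146.21155/10 → 14 → O; chars MO.
Square (2°×1°, digits 0–9): 13.84287/2 → 6, 6.21155/1 → 6; chars 66.
Subsquare (5′×2.5′, letters a–x): 1.84287/0.0833333 → 22 → w, 0.21155/0.0416667 → 5 → f; chars wf.
Extended square (30″×15″, digits 0–9): 0.00954/0.00833333 → 1, 0.00322/0.00416667 → 0; chars 10.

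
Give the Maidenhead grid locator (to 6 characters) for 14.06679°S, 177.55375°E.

RH85sw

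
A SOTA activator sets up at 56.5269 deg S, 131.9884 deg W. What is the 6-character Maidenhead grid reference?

Shift to the Maidenhead origin (180°W, 90°S): lon 48.0116, lat 33.4731.
Field (20°×10°, letters A–R): lon ⌊48.0116/20⌋ = 2 → C; lat ⌊33.4731/10⌋ = 3 → D.
Square (2°×1°, digits 0–9): lon ⌊8.0116/2⌋ = 4; lat ⌊3.4731/1⌋ = 3.
Subsquare (5′×2.5′, letters a–x): lon ⌊0.0116/0.0833333⌋ = 0 → a; lat ⌊0.4731/0.0416667⌋ = 11 → l.

CD43al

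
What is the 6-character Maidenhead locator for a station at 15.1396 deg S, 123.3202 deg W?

CH84iu

Offset from 180°W / 90°S: lon 56.6798°, lat 74.8604°.
Field: 56.6798/20 → 2 → C, 74.8604/10 → 7 → H; chars CH.
Square: 16.6798/2 → 8, 4.8604/1 → 4; chars 84.
Subsquare: 0.6798/0.0833333 → 8 → i, 0.8604/0.0416667 → 20 → u; chars iu.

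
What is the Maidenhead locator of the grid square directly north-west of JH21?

JH12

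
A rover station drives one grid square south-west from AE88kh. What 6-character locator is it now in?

Longitude subsquare k = 10; −1 → 9 = j.
Latitude subsquare h = 7; −1 → 6 = g.

AE88jg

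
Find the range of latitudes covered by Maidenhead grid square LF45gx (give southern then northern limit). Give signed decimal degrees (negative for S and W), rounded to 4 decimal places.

-34.0417, -34.0000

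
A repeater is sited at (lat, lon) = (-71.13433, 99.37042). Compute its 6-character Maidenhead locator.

Shift to the Maidenhead origin (180°W, 90°S): lon 279.3704, lat 18.8657.
Field: lon ⌊279.3704/20⌋ = 13 → N; lat ⌊18.8657/10⌋ = 1 → B.
Square: lon ⌊19.3704/2⌋ = 9; lat ⌊8.8657/1⌋ = 8.
Subsquare: lon ⌊1.3704/0.0833333⌋ = 16 → q; lat ⌊0.8657/0.0416667⌋ = 20 → u.

NB98qu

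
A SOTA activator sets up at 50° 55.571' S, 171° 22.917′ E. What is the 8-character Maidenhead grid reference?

Offset from 180°W / 90°S: lon 351.38195°, lat 39.07382°.
Field: 351.38195/20 → 17 → R, 39.07382/10 → 3 → D; chars RD.
Square: 11.38195/2 → 5, 9.07382/1 → 9; chars 59.
Subsquare: 1.38195/0.0833333 → 16 → q, 0.07382/0.0416667 → 1 → b; chars qb.
Extended square: 0.04862/0.00833333 → 5, 0.03215/0.00416667 → 7; chars 57.

RD59qb57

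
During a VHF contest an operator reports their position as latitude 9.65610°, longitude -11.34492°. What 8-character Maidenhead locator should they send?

IJ49hp87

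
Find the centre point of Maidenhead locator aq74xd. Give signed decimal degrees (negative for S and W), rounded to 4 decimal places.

74.1458, -164.0417

Field A=0, Q=16: +0·20° lon, +16·10° lat → SW at lon -180°, lat 70°.
Square 7, 4: +7·2° lon, +4·1° lat → SW at lon -166°, lat 74°.
Subsquare x=23, d=3: +23·0.0833333° lon, +3·0.0416667° lat → SW at lon -164.083°, lat 74.125°.
Cell spans 0.0833333° lon × 0.0416667° lat. Centre is SW corner plus half of each.
latitude 74.1458, longitude -164.0417.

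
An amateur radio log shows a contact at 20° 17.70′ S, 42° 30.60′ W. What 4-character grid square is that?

GG89

Add 180° to longitude and 90° to latitude: 137.49, 69.70.
Field: lon ⌊137.49/20⌋ = 6 → G; lat ⌊69.70/10⌋ = 6 → G.
Square: lon ⌊17.49/2⌋ = 8; lat ⌊9.70/1⌋ = 9.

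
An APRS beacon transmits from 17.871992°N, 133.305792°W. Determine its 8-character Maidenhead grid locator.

CK37iu39

Shift to the Maidenhead origin (180°W, 90°S): lon 46.69421, lat 107.87199.
Field: lon ⌊46.69421/20⌋ = 2 → C; lat ⌊107.87199/10⌋ = 10 → K.
Square: lon ⌊6.69421/2⌋ = 3; lat ⌊7.87199/1⌋ = 7.
Subsquare: lon ⌊0.69421/0.0833333⌋ = 8 → i; lat ⌊0.87199/0.0416667⌋ = 20 → u.
Extended square: lon ⌊0.02754/0.00833333⌋ = 3; lat ⌊0.03866/0.00416667⌋ = 9.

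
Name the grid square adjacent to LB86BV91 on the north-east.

LB86cv02

Longitude extended square 9; +1 → 10, wraps to 0, carry into subsquare.
Longitude subsquare b = 1; +1 → 2 = c.
Latitude extended square 1; +1 → 2.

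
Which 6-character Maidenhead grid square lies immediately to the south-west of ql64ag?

Longitude subsquare a = 0; −1 → -1, wraps to 23 = x, carry into square.
Longitude square 6; −1 → 5.
Latitude subsquare g = 6; −1 → 5 = f.

QL54xf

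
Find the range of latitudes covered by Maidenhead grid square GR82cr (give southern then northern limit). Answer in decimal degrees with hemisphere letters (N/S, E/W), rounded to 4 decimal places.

Field G=6, R=17: +6·20° lon, +17·10° lat → SW at lon -60°, lat 80°.
Square 8, 2: +8·2° lon, +2·1° lat → SW at lon -44°, lat 82°.
Subsquare c=2, r=17: +2·0.0833333° lon, +17·0.0416667° lat → SW at lon -43.8333°, lat 82.7083°.
Cell spans 0.0833333° lon × 0.0416667° lat.
south 82.7083° N, north 82.7500° N.

82.7083° N, 82.7500° N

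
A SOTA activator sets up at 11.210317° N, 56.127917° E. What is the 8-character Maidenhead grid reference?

LK81bf50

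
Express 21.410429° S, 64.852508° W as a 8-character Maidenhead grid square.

FG78no71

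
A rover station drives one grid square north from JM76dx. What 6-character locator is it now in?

Latitude subsquare x = 23; +1 → 24, wraps to 0 = a, carry into square.
Latitude square 6; +1 → 7.
The longitude characters are unchanged.

JM77da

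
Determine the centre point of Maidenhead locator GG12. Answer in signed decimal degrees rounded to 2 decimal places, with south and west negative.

Field G=6, G=6: +6·20° lon, +6·10° lat → SW at lon -60°, lat -30°.
Square 1, 2: +1·2° lon, +2·1° lat → SW at lon -58°, lat -28°.
Cell spans 2° lon × 1° lat. Centre is SW corner plus half of each.
latitude -27.50, longitude -57.00.

-27.50, -57.00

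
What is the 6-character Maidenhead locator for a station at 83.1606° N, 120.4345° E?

Offset from 180°W / 90°S: lon 300.4345°, lat 173.1606°.
Field: 300.4345/20 → 15 → P, 173.1606/10 → 17 → R; chars PR.
Square: 0.4345/2 → 0, 3.1606/1 → 3; chars 03.
Subsquare: 0.4345/0.0833333 → 5 → f, 0.1606/0.0416667 → 3 → d; chars fd.

PR03fd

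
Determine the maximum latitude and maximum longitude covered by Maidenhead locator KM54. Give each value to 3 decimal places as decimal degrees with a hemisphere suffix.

Field K=10, M=12: +10·20° lon, +12·10° lat → SW at lon 20°, lat 30°.
Square 5, 4: +5·2° lon, +4·1° lat → SW at lon 30°, lat 34°.
Cell spans 2° lon × 1° lat. NE corner is SW corner plus one full cell.
latitude 35.000° N, longitude 32.000° E.

35.000° N, 32.000° E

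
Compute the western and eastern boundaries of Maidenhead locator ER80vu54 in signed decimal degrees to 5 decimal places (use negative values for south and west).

Field E=4, R=17: +4·20° lon, +17·10° lat → SW at lon -100°, lat 80°.
Square 8, 0: +8·2° lon, +0·1° lat → SW at lon -84°, lat 80°.
Subsquare v=21, u=20: +21·0.0833333° lon, +20·0.0416667° lat → SW at lon -82.25°, lat 80.8333°.
Extended square 5, 4: +5·0.00833333° lon, +4·0.00416667° lat → SW at lon -82.2083°, lat 80.85°.
Cell spans 0.00833333° lon × 0.00416667° lat.
west -82.20833, east -82.20000.

-82.20833, -82.20000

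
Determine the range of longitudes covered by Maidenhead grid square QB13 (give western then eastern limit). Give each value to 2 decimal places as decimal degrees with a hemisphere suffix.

142.00° E, 144.00° E

Field Q=16, B=1: +16·20° lon, +1·10° lat → SW at lon 140°, lat -80°.
Square 1, 3: +1·2° lon, +3·1° lat → SW at lon 142°, lat -77°.
Cell spans 2° lon × 1° lat.
west 142.00° E, east 144.00° E.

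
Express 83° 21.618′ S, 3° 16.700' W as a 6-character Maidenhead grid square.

IA86ip

Add 180° to longitude and 90° to latitude: 176.7217, 6.6397.
Field: 176.7217/20 → 8 → I, 6.6397/10 → 0 → A; chars IA.
Square: 16.7217/2 → 8, 6.6397/1 → 6; chars 86.
Subsquare: 0.7217/0.0833333 → 8 → i, 0.6397/0.0416667 → 15 → p; chars ip.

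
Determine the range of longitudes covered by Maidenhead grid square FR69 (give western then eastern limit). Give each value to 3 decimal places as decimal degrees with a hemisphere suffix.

68.000° W, 66.000° W

Field F=5, R=17: +5·20° lon, +17·10° lat → SW at lon -80°, lat 80°.
Square 6, 9: +6·2° lon, +9·1° lat → SW at lon -68°, lat 89°.
Cell spans 2° lon × 1° lat.
west 68.000° W, east 66.000° W.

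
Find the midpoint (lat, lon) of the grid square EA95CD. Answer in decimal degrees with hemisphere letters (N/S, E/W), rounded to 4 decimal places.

84.8542° S, 81.7917° W

Field E=4, A=0: +4·20° lon, +0·10° lat → SW at lon -100°, lat -90°.
Square 9, 5: +9·2° lon, +5·1° lat → SW at lon -82°, lat -85°.
Subsquare c=2, d=3: +2·0.0833333° lon, +3·0.0416667° lat → SW at lon -81.8333°, lat -84.875°.
Cell spans 0.0833333° lon × 0.0416667° lat. Centre is SW corner plus half of each.
latitude 84.8542° S, longitude 81.7917° W.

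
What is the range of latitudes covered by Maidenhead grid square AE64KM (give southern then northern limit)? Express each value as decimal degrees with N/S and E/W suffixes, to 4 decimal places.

45.5000° S, 45.4583° S

Field A=0, E=4: +0·20° lon, +4·10° lat → SW at lon -180°, lat -50°.
Square 6, 4: +6·2° lon, +4·1° lat → SW at lon -168°, lat -46°.
Subsquare k=10, m=12: +10·0.0833333° lon, +12·0.0416667° lat → SW at lon -167.167°, lat -45.5°.
Cell spans 0.0833333° lon × 0.0416667° lat.
south 45.5000° S, north 45.4583° S.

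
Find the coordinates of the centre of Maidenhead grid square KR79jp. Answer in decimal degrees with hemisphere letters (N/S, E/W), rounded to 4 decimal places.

Field K=10, R=17: +10·20° lon, +17·10° lat → SW at lon 20°, lat 80°.
Square 7, 9: +7·2° lon, +9·1° lat → SW at lon 34°, lat 89°.
Subsquare j=9, p=15: +9·0.0833333° lon, +15·0.0416667° lat → SW at lon 34.75°, lat 89.625°.
Cell spans 0.0833333° lon × 0.0416667° lat. Centre is SW corner plus half of each.
latitude 89.6458° N, longitude 34.7917° E.

89.6458° N, 34.7917° E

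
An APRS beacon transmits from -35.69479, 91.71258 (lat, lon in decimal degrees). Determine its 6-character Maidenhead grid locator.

NF54uh

Offset from 180°W / 90°S: lon 271.7126°, lat 54.3052°.
Field: lon ⌊271.7126/20⌋ = 13 → N; lat ⌊54.3052/10⌋ = 5 → F.
Square: lon ⌊11.7126/2⌋ = 5; lat ⌊4.3052/1⌋ = 4.
Subsquare: lon ⌊1.7126/0.0833333⌋ = 20 → u; lat ⌊0.3052/0.0416667⌋ = 7 → h.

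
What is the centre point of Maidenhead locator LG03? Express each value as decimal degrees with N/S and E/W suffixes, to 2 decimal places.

26.50° S, 41.00° E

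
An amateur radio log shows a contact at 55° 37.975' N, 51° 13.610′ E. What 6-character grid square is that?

Offset from 180°W / 90°S: lon 231.2268°, lat 145.6329°.
Field: 231.2268/20 → 11 → L, 145.6329/10 → 14 → O; chars LO.
Square: 11.2268/2 → 5, 5.6329/1 → 5; chars 55.
Subsquare: 1.2268/0.0833333 → 14 → o, 0.6329/0.0416667 → 15 → p; chars op.

LO55op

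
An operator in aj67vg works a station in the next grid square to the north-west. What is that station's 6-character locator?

AJ67uh

Longitude subsquare v = 21; −1 → 20 = u.
Latitude subsquare g = 6; +1 → 7 = h.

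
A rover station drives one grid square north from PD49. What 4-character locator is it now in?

Latitude square 9; +1 → 10, wraps to 0, carry into field.
Latitude field D = 3; +1 → 4 = E.
The longitude characters are unchanged.

PE40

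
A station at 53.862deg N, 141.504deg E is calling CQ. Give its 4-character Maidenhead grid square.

QO03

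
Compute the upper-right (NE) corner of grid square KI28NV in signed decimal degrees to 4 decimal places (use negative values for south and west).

-1.0833, 25.1667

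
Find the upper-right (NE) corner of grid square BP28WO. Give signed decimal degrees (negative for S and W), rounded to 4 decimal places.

Field B=1, P=15: +1·20° lon, +15·10° lat → SW at lon -160°, lat 60°.
Square 2, 8: +2·2° lon, +8·1° lat → SW at lon -156°, lat 68°.
Subsquare w=22, o=14: +22·0.0833333° lon, +14·0.0416667° lat → SW at lon -154.167°, lat 68.5833°.
Cell spans 0.0833333° lon × 0.0416667° lat. NE corner is SW corner plus one full cell.
latitude 68.6250, longitude -154.0833.

68.6250, -154.0833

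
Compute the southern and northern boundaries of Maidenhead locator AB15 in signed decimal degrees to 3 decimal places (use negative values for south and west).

-75.000, -74.000

Field A=0, B=1: +0·20° lon, +1·10° lat → SW at lon -180°, lat -80°.
Square 1, 5: +1·2° lon, +5·1° lat → SW at lon -178°, lat -75°.
Cell spans 2° lon × 1° lat.
south -75.000, north -74.000.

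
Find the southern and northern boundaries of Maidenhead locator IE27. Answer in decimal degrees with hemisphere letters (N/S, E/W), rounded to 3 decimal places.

Field I=8, E=4: +8·20° lon, +4·10° lat → SW at lon -20°, lat -50°.
Square 2, 7: +2·2° lon, +7·1° lat → SW at lon -16°, lat -43°.
Cell spans 2° lon × 1° lat.
south 43.000° S, north 42.000° S.

43.000° S, 42.000° S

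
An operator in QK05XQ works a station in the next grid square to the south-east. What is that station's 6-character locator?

QK15ap

Longitude subsquare x = 23; +1 → 24, wraps to 0 = a, carry into square.
Longitude square 0; +1 → 1.
Latitude subsquare q = 16; −1 → 15 = p.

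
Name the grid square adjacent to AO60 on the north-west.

AO51

Longitude square 6; −1 → 5.
Latitude square 0; +1 → 1.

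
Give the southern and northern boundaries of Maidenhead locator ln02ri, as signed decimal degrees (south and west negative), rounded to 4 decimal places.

42.3333, 42.3750

Field L=11, N=13: +11·20° lon, +13·10° lat → SW at lon 40°, lat 40°.
Square 0, 2: +0·2° lon, +2·1° lat → SW at lon 40°, lat 42°.
Subsquare r=17, i=8: +17·0.0833333° lon, +8·0.0416667° lat → SW at lon 41.4167°, lat 42.3333°.
Cell spans 0.0833333° lon × 0.0416667° lat.
south 42.3333, north 42.3750.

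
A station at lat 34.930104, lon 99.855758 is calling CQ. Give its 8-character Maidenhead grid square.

Add 180° to longitude and 90° to latitude: 279.85576, 124.93010.
Field: 279.85576/20 → 13 → N, 124.93010/10 → 12 → M; chars NM.
Square: 19.85576/2 → 9, 4.93010/1 → 4; chars 94.
Subsquare: 1.85576/0.0833333 → 22 → w, 0.93010/0.0416667 → 22 → w; chars ww.
Extended square: 0.02242/0.00833333 → 2, 0.01344/0.00416667 → 3; chars 23.

NM94ww23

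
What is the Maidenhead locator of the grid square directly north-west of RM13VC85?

Longitude extended square 8; −1 → 7.
Latitude extended square 5; +1 → 6.

RM13vc76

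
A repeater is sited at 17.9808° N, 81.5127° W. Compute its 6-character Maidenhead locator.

EK97fx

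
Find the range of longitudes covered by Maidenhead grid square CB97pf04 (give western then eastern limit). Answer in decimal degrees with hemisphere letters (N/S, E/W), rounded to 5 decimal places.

120.75000° W, 120.74167° W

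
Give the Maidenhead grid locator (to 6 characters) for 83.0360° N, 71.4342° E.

Add 180° to longitude and 90° to latitude: 251.4342, 173.0360.
Field (20°×10°, letters A–R): 251.4342/20 → 12 → M, 173.0360/10 → 17 → R; chars MR.
Square (2°×1°, digits 0–9): 11.4342/2 → 5, 3.0360/1 → 3; chars 53.
Subsquare (5′×2.5′, letters a–x): 1.4342/0.0833333 → 17 → r, 0.0360/0.0416667 → 0 → a; chars ra.

MR53ra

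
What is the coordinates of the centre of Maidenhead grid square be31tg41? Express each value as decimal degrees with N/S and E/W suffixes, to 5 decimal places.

Field B=1, E=4: +1·20° lon, +4·10° lat → SW at lon -160°, lat -50°.
Square 3, 1: +3·2° lon, +1·1° lat → SW at lon -154°, lat -49°.
Subsquare t=19, g=6: +19·0.0833333° lon, +6·0.0416667° lat → SW at lon -152.417°, lat -48.75°.
Extended square 4, 1: +4·0.00833333° lon, +1·0.00416667° lat → SW at lon -152.383°, lat -48.7458°.
Cell spans 0.00833333° lon × 0.00416667° lat. Centre is SW corner plus half of each.
latitude 48.74375° S, longitude 152.37917° W.

48.74375° S, 152.37917° W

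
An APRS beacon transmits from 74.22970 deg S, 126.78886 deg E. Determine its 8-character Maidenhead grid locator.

Shift to the Maidenhead origin (180°W, 90°S): lon 306.78886, lat 15.77030.
Field: 306.78886/20 → 15 → P, 15.77030/10 → 1 → B; chars PB.
Square: 6.78886/2 → 3, 5.77030/1 → 5; chars 35.
Subsquare: 0.78886/0.0833333 → 9 → j, 0.77030/0.0416667 → 18 → s; chars js.
Extended square: 0.03886/0.00833333 → 4, 0.02030/0.00416667 → 4; chars 44.

PB35js44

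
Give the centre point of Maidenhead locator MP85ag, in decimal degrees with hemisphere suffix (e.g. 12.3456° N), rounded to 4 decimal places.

Field M=12, P=15: +12·20° lon, +15·10° lat → SW at lon 60°, lat 60°.
Square 8, 5: +8·2° lon, +5·1° lat → SW at lon 76°, lat 65°.
Subsquare a=0, g=6: +0·0.0833333° lon, +6·0.0416667° lat → SW at lon 76°, lat 65.25°.
Cell spans 0.0833333° lon × 0.0416667° lat. Centre is SW corner plus half of each.
latitude 65.2708° N, longitude 76.0417° E.

65.2708° N, 76.0417° E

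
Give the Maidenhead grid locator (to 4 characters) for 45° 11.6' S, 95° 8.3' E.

NE74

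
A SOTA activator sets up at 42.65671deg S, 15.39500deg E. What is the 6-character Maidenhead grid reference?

JE77qi

Add 180° to longitude and 90° to latitude: 195.3950, 47.3433.
Field: 195.3950/20 → 9 → J, 47.3433/10 → 4 → E; chars JE.
Square: 15.3950/2 → 7, 7.3433/1 → 7; chars 77.
Subsquare: 1.3950/0.0833333 → 16 → q, 0.3433/0.0416667 → 8 → i; chars qi.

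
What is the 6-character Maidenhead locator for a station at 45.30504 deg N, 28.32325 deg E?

KN45dh

Add 180° to longitude and 90° to latitude: 208.3233, 135.3050.
Field (20°×10°, letters A–R): lon ⌊208.3233/20⌋ = 10 → K; lat ⌊135.3050/10⌋ = 13 → N.
Square (2°×1°, digits 0–9): lon ⌊8.3233/2⌋ = 4; lat ⌊5.3050/1⌋ = 5.
Subsquare (5′×2.5′, letters a–x): lon ⌊0.3233/0.0833333⌋ = 3 → d; lat ⌊0.3050/0.0416667⌋ = 7 → h.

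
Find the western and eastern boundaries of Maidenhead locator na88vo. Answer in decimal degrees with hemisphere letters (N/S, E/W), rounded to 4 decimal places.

Field N=13, A=0: +13·20° lon, +0·10° lat → SW at lon 80°, lat -90°.
Square 8, 8: +8·2° lon, +8·1° lat → SW at lon 96°, lat -82°.
Subsquare v=21, o=14: +21·0.0833333° lon, +14·0.0416667° lat → SW at lon 97.75°, lat -81.4167°.
Cell spans 0.0833333° lon × 0.0416667° lat.
west 97.7500° E, east 97.8333° E.

97.7500° E, 97.8333° E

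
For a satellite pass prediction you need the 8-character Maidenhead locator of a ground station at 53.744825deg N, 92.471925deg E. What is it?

Shift to the Maidenhead origin (180°W, 90°S): lon 272.47192, lat 143.74482.
Field (20°×10°, letters A–R): 272.47192/20 → 13 → N, 143.74482/10 → 14 → O; chars NO.
Square (2°×1°, digits 0–9): 12.47192/2 → 6, 3.74482/1 → 3; chars 63.
Subsquare (5′×2.5′, letters a–x): 0.47192/0.0833333 → 5 → f, 0.74482/0.0416667 → 17 → r; chars fr.
Extended square (30″×15″, digits 0–9): 0.05526/0.00833333 → 6, 0.03649/0.00416667 → 8; chars 68.

NO63fr68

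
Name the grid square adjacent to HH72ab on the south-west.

Longitude subsquare a = 0; −1 → -1, wraps to 23 = x, carry into square.
Longitude square 7; −1 → 6.
Latitude subsquare b = 1; −1 → 0 = a.

HH62xa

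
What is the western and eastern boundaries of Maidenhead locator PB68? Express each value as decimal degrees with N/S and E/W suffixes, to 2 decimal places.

Field P=15, B=1: +15·20° lon, +1·10° lat → SW at lon 120°, lat -80°.
Square 6, 8: +6·2° lon, +8·1° lat → SW at lon 132°, lat -72°.
Cell spans 2° lon × 1° lat.
west 132.00° E, east 134.00° E.

132.00° E, 134.00° E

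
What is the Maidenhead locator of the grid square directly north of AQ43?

AQ44

Latitude square 3; +1 → 4.
The longitude characters are unchanged.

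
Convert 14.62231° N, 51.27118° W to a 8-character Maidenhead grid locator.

Offset from 180°W / 90°S: lon 128.72882°, lat 104.62231°.
Field: 128.72882/20 → 6 → G, 104.62231/10 → 10 → K; chars GK.
Square: 8.72882/2 → 4, 4.62231/1 → 4; chars 44.
Subsquare: 0.72882/0.0833333 → 8 → i, 0.62231/0.0416667 → 14 → o; chars io.
Extended square: 0.06215/0.00833333 → 7, 0.03898/0.00416667 → 9; chars 79.

GK44io79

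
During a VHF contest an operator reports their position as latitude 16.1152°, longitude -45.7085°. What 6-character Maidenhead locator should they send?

Add 180° to longitude and 90° to latitude: 134.2915, 106.1152.
Field: lon ⌊134.2915/20⌋ = 6 → G; lat ⌊106.1152/10⌋ = 10 → K.
Square: lon ⌊14.2915/2⌋ = 7; lat ⌊6.1152/1⌋ = 6.
Subsquare: lon ⌊0.2915/0.0833333⌋ = 3 → d; lat ⌊0.1152/0.0416667⌋ = 2 → c.

GK76dc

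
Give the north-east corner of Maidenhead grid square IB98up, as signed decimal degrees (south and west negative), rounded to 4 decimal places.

-71.3333, -0.2500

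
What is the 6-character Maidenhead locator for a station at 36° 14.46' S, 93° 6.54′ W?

Add 180° to longitude and 90° to latitude: 86.8910, 53.7590.
Field: lon ⌊86.8910/20⌋ = 4 → E; lat ⌊53.7590/10⌋ = 5 → F.
Square: lon ⌊6.8910/2⌋ = 3; lat ⌊3.7590/1⌋ = 3.
Subsquare: lon ⌊0.8910/0.0833333⌋ = 10 → k; lat ⌊0.7590/0.0416667⌋ = 18 → s.

EF33ks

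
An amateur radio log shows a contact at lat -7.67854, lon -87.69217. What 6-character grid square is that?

Offset from 180°W / 90°S: lon 92.3078°, lat 82.3215°.
Field (20°×10°, letters A–R): 92.3078/20 → 4 → E, 82.3215/10 → 8 → I; chars EI.
Square (2°×1°, digits 0–9): 12.3078/2 → 6, 2.3215/1 → 2; chars 62.
Subsquare (5′×2.5′, letters a–x): 0.3078/0.0833333 → 3 → d, 0.3215/0.0416667 → 7 → h; chars dh.

EI62dh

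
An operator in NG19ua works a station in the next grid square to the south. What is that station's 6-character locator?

Latitude subsquare a = 0; −1 → -1, wraps to 23 = x, carry into square.
Latitude square 9; −1 → 8.
The longitude characters are unchanged.

NG18ux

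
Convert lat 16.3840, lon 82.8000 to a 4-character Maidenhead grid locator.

NK16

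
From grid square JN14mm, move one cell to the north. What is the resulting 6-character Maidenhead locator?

JN14mn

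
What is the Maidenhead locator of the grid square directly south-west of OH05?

NH94

Longitude square 0; −1 → -1, wraps to 9, carry into field.
Longitude field O = 14; −1 → 13 = N.
Latitude square 5; −1 → 4.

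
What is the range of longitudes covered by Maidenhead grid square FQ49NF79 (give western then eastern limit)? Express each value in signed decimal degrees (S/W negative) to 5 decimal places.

-70.85833, -70.85000

Field F=5, Q=16: +5·20° lon, +16·10° lat → SW at lon -80°, lat 70°.
Square 4, 9: +4·2° lon, +9·1° lat → SW at lon -72°, lat 79°.
Subsquare n=13, f=5: +13·0.0833333° lon, +5·0.0416667° lat → SW at lon -70.9167°, lat 79.2083°.
Extended square 7, 9: +7·0.00833333° lon, +9·0.00416667° lat → SW at lon -70.8583°, lat 79.2458°.
Cell spans 0.00833333° lon × 0.00416667° lat.
west -70.85833, east -70.85000.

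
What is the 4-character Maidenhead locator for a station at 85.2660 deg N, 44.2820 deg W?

GR75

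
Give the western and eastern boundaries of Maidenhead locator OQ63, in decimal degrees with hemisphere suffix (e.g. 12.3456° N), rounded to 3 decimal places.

112.000° E, 114.000° E

Field O=14, Q=16: +14·20° lon, +16·10° lat → SW at lon 100°, lat 70°.
Square 6, 3: +6·2° lon, +3·1° lat → SW at lon 112°, lat 73°.
Cell spans 2° lon × 1° lat.
west 112.000° E, east 114.000° E.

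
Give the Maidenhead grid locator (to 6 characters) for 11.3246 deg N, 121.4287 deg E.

Add 180° to longitude and 90° to latitude: 301.4287, 101.3246.
Field (20°×10°, letters A–R): 301.4287/20 → 15 → P, 101.3246/10 → 10 → K; chars PK.
Square (2°×1°, digits 0–9): 1.4287/2 → 0, 1.3246/1 → 1; chars 01.
Subsquare (5′×2.5′, letters a–x): 1.4287/0.0833333 → 17 → r, 0.3246/0.0416667 → 7 → h; chars rh.

PK01rh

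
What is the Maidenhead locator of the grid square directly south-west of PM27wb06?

Longitude extended square 0; −1 → -1, wraps to 9, carry into subsquare.
Longitude subsquare w = 22; −1 → 21 = v.
Latitude extended square 6; −1 → 5.

PM27vb95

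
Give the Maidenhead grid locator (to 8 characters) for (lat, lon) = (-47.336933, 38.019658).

KE92ap29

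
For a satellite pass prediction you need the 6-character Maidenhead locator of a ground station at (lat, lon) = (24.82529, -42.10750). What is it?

GL84wt

Offset from 180°W / 90°S: lon 137.8925°, lat 114.8253°.
Field: lon ⌊137.8925/20⌋ = 6 → G; lat ⌊114.8253/10⌋ = 11 → L.
Square: lon ⌊17.8925/2⌋ = 8; lat ⌊4.8253/1⌋ = 4.
Subsquare: lon ⌊1.8925/0.0833333⌋ = 22 → w; lat ⌊0.8253/0.0416667⌋ = 19 → t.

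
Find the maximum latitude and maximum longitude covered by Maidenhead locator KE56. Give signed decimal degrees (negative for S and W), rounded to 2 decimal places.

-43.00, 32.00

Field K=10, E=4: +10·20° lon, +4·10° lat → SW at lon 20°, lat -50°.
Square 5, 6: +5·2° lon, +6·1° lat → SW at lon 30°, lat -44°.
Cell spans 2° lon × 1° lat. NE corner is SW corner plus one full cell.
latitude -43.00, longitude 32.00.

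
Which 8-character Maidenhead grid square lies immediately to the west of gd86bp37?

Longitude extended square 3; −1 → 2.
The latitude characters are unchanged.

GD86bp27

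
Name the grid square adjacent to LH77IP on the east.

LH77jp

Longitude subsquare i = 8; +1 → 9 = j.
The latitude characters are unchanged.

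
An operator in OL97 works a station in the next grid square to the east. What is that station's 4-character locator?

PL07

Longitude square 9; +1 → 10, wraps to 0, carry into field.
Longitude field O = 14; +1 → 15 = P.
The latitude characters are unchanged.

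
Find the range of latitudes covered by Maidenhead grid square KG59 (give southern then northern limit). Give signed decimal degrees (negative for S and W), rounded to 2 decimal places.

Field K=10, G=6: +10·20° lon, +6·10° lat → SW at lon 20°, lat -30°.
Square 5, 9: +5·2° lon, +9·1° lat → SW at lon 30°, lat -21°.
Cell spans 2° lon × 1° lat.
south -21.00, north -20.00.

-21.00, -20.00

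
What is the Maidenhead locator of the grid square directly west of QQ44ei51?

Longitude extended square 5; −1 → 4.
The latitude characters are unchanged.

QQ44ei41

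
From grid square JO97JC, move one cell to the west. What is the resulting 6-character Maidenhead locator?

Longitude subsquare j = 9; −1 → 8 = i.
The latitude characters are unchanged.

JO97ic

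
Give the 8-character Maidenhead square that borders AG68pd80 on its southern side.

Latitude extended square 0; −1 → -1, wraps to 9, carry into subsquare.
Latitude subsquare d = 3; −1 → 2 = c.
The longitude characters are unchanged.

AG68pc89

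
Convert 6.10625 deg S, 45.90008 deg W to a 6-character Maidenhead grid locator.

GI73bv

Shift to the Maidenhead origin (180°W, 90°S): lon 134.0999, lat 83.8937.
Field (20°×10°, letters A–R): 134.0999/20 → 6 → G, 83.8937/10 → 8 → I; chars GI.
Square (2°×1°, digits 0–9): 14.0999/2 → 7, 3.8937/1 → 3; chars 73.
Subsquare (5′×2.5′, letters a–x): 0.0999/0.0833333 → 1 → b, 0.8937/0.0416667 → 21 → v; chars bv.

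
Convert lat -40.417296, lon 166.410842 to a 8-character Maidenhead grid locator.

RE39en99

Shift to the Maidenhead origin (180°W, 90°S): lon 346.41084, lat 49.58270.
Field (20°×10°, letters A–R): lon ⌊346.41084/20⌋ = 17 → R; lat ⌊49.58270/10⌋ = 4 → E.
Square (2°×1°, digits 0–9): lon ⌊6.41084/2⌋ = 3; lat ⌊9.58270/1⌋ = 9.
Subsquare (5′×2.5′, letters a–x): lon ⌊0.41084/0.0833333⌋ = 4 → e; lat ⌊0.58270/0.0416667⌋ = 13 → n.
Extended square (30″×15″, digits 0–9): lon ⌊0.07751/0.00833333⌋ = 9; lat ⌊0.04104/0.00416667⌋ = 9.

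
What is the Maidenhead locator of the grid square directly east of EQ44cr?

EQ44dr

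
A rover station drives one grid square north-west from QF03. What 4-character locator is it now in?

Longitude square 0; −1 → -1, wraps to 9, carry into field.
Longitude field Q = 16; −1 → 15 = P.
Latitude square 3; +1 → 4.

PF94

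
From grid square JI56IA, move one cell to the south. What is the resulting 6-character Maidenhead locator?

Latitude subsquare a = 0; −1 → -1, wraps to 23 = x, carry into square.
Latitude square 6; −1 → 5.
The longitude characters are unchanged.

JI55ix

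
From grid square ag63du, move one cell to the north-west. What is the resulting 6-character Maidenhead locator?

AG63cv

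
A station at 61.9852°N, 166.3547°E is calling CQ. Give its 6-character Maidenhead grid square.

RP31ex

Shift to the Maidenhead origin (180°W, 90°S): lon 346.3547, lat 151.9852.
Field (20°×10°, letters A–R): lon ⌊346.3547/20⌋ = 17 → R; lat ⌊151.9852/10⌋ = 15 → P.
Square (2°×1°, digits 0–9): lon ⌊6.3547/2⌋ = 3; lat ⌊1.9852/1⌋ = 1.
Subsquare (5′×2.5′, letters a–x): lon ⌊0.3547/0.0833333⌋ = 4 → e; lat ⌊0.9852/0.0416667⌋ = 23 → x.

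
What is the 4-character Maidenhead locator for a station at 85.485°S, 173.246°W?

AA34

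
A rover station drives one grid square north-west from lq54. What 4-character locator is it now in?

LQ45

Longitude square 5; −1 → 4.
Latitude square 4; +1 → 5.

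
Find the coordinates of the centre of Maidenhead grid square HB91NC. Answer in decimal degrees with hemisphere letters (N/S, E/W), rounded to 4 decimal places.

78.8958° S, 20.8750° W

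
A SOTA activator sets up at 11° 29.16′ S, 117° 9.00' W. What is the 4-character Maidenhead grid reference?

DH18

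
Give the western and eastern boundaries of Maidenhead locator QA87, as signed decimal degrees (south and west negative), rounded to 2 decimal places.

Field Q=16, A=0: +16·20° lon, +0·10° lat → SW at lon 140°, lat -90°.
Square 8, 7: +8·2° lon, +7·1° lat → SW at lon 156°, lat -83°.
Cell spans 2° lon × 1° lat.
west 156.00, east 158.00.

156.00, 158.00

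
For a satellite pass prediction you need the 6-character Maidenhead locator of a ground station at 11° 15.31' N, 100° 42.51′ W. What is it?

DK91pg

Shift to the Maidenhead origin (180°W, 90°S): lon 79.2915, lat 101.2552.
Field: 79.2915/20 → 3 → D, 101.2552/10 → 10 → K; chars DK.
Square: 19.2915/2 → 9, 1.2552/1 → 1; chars 91.
Subsquare: 1.2915/0.0833333 → 15 → p, 0.2552/0.0416667 → 6 → g; chars pg.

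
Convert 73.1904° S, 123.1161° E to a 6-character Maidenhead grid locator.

PB16nt

Shift to the Maidenhead origin (180°W, 90°S): lon 303.1161, lat 16.8096.
Field (20°×10°, letters A–R): 303.1161/20 → 15 → P, 16.8096/10 → 1 → B; chars PB.
Square (2°×1°, digits 0–9): 3.1161/2 → 1, 6.8096/1 → 6; chars 16.
Subsquare (5′×2.5′, letters a–x): 1.1161/0.0833333 → 13 → n, 0.8096/0.0416667 → 19 → t; chars nt.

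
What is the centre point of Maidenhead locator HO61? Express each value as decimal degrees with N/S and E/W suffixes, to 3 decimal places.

51.500° N, 27.000° W

Field H=7, O=14: +7·20° lon, +14·10° lat → SW at lon -40°, lat 50°.
Square 6, 1: +6·2° lon, +1·1° lat → SW at lon -28°, lat 51°.
Cell spans 2° lon × 1° lat. Centre is SW corner plus half of each.
latitude 51.500° N, longitude 27.000° W.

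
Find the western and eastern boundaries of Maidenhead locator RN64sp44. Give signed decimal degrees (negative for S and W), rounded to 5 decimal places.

173.53333, 173.54167

Field R=17, N=13: +17·20° lon, +13·10° lat → SW at lon 160°, lat 40°.
Square 6, 4: +6·2° lon, +4·1° lat → SW at lon 172°, lat 44°.
Subsquare s=18, p=15: +18·0.0833333° lon, +15·0.0416667° lat → SW at lon 173.5°, lat 44.625°.
Extended square 4, 4: +4·0.00833333° lon, +4·0.00416667° lat → SW at lon 173.533°, lat 44.6417°.
Cell spans 0.00833333° lon × 0.00416667° lat.
west 173.53333, east 173.54167.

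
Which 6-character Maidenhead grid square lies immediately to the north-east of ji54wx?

JI55xa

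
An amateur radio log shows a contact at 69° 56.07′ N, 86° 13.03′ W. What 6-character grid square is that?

Offset from 180°W / 90°S: lon 93.7828°, lat 159.9345°.
Field: 93.7828/20 → 4 → E, 159.9345/10 → 15 → P; chars EP.
Square: 13.7828/2 → 6, 9.9345/1 → 9; chars 69.
Subsquare: 1.7828/0.0833333 → 21 → v, 0.9345/0.0416667 → 22 → w; chars vw.

EP69vw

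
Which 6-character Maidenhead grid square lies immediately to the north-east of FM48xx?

FM59aa

Longitude subsquare x = 23; +1 → 24, wraps to 0 = a, carry into square.
Longitude square 4; +1 → 5.
Latitude subsquare x = 23; +1 → 24, wraps to 0 = a, carry into square.
Latitude square 8; +1 → 9.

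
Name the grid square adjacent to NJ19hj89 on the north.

Latitude extended square 9; +1 → 10, wraps to 0, carry into subsquare.
Latitude subsquare j = 9; +1 → 10 = k.
The longitude characters are unchanged.

NJ19hk80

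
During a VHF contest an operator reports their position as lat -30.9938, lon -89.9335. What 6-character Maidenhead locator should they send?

Offset from 180°W / 90°S: lon 90.0665°, lat 59.0062°.
Field: 90.0665/20 → 4 → E, 59.0062/10 → 5 → F; chars EF.
Square: 10.0665/2 → 5, 9.0062/1 → 9; chars 59.
Subsquare: 0.0665/0.0833333 → 0 → a, 0.0062/0.0416667 → 0 → a; chars aa.

EF59aa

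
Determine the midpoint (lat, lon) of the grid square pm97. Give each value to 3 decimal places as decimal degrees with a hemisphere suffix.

37.500° N, 139.000° E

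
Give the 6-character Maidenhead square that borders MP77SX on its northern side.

Latitude subsquare x = 23; +1 → 24, wraps to 0 = a, carry into square.
Latitude square 7; +1 → 8.
The longitude characters are unchanged.

MP78sa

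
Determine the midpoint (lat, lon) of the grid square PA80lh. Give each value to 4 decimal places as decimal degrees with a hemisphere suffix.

89.6875° S, 136.9583° E

Field P=15, A=0: +15·20° lon, +0·10° lat → SW at lon 120°, lat -90°.
Square 8, 0: +8·2° lon, +0·1° lat → SW at lon 136°, lat -90°.
Subsquare l=11, h=7: +11·0.0833333° lon, +7·0.0416667° lat → SW at lon 136.917°, lat -89.7083°.
Cell spans 0.0833333° lon × 0.0416667° lat. Centre is SW corner plus half of each.
latitude 89.6875° S, longitude 136.9583° E.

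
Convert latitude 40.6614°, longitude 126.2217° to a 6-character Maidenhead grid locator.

Add 180° to longitude and 90° to latitude: 306.2217, 130.6614.
Field: 306.2217/20 → 15 → P, 130.6614/10 → 13 → N; chars PN.
Square: 6.2217/2 → 3, 0.6614/1 → 0; chars 30.
Subsquare: 0.2217/0.0833333 → 2 → c, 0.6614/0.0416667 → 15 → p; chars cp.

PN30cp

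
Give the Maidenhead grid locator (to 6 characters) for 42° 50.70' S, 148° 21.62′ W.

Add 180° to longitude and 90° to latitude: 31.6397, 47.1550.
Field: lon ⌊31.6397/20⌋ = 1 → B; lat ⌊47.1550/10⌋ = 4 → E.
Square: lon ⌊11.6397/2⌋ = 5; lat ⌊7.1550/1⌋ = 7.
Subsquare: lon ⌊1.6397/0.0833333⌋ = 19 → t; lat ⌊0.1550/0.0416667⌋ = 3 → d.

BE57td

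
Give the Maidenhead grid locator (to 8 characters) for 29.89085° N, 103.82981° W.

Shift to the Maidenhead origin (180°W, 90°S): lon 76.17019, lat 119.89085.
Field: lon ⌊76.17019/20⌋ = 3 → D; lat ⌊119.89085/10⌋ = 11 → L.
Square: lon ⌊16.17019/2⌋ = 8; lat ⌊9.89085/1⌋ = 9.
Subsquare: lon ⌊0.17019/0.0833333⌋ = 2 → c; lat ⌊0.89085/0.0416667⌋ = 21 → v.
Extended square: lon ⌊0.00352/0.00833333⌋ = 0; lat ⌊0.01585/0.00416667⌋ = 3.

DL89cv03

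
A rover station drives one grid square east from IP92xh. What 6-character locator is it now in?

JP02ah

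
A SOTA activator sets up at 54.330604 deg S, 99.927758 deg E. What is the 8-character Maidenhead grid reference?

Add 180° to longitude and 90° to latitude: 279.92776, 35.66940.
Field: 279.92776/20 → 13 → N, 35.66940/10 → 3 → D; chars ND.
Square: 19.92776/2 → 9, 5.66940/1 → 5; chars 95.
Subsquare: 1.92776/0.0833333 → 23 → x, 0.66940/0.0416667 → 16 → q; chars xq.
Extended square: 0.01109/0.00833333 → 1, 0.00273/0.00416667 → 0; chars 10.

ND95xq10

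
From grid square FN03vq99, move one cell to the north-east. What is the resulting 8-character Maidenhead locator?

FN03wr00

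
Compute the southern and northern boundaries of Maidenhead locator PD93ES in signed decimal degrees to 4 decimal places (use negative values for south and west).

-56.2500, -56.2083

Field P=15, D=3: +15·20° lon, +3·10° lat → SW at lon 120°, lat -60°.
Square 9, 3: +9·2° lon, +3·1° lat → SW at lon 138°, lat -57°.
Subsquare e=4, s=18: +4·0.0833333° lon, +18·0.0416667° lat → SW at lon 138.333°, lat -56.25°.
Cell spans 0.0833333° lon × 0.0416667° lat.
south -56.2500, north -56.2083.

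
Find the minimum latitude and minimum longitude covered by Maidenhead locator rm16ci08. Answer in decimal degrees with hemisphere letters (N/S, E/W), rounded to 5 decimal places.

36.36667° N, 162.16667° E

Field R=17, M=12: +17·20° lon, +12·10° lat → SW at lon 160°, lat 30°.
Square 1, 6: +1·2° lon, +6·1° lat → SW at lon 162°, lat 36°.
Subsquare c=2, i=8: +2·0.0833333° lon, +8·0.0416667° lat → SW at lon 162.167°, lat 36.3333°.
Extended square 0, 8: +0·0.00833333° lon, +8·0.00416667° lat → SW at lon 162.167°, lat 36.3667°.
latitude 36.36667° N, longitude 162.16667° E.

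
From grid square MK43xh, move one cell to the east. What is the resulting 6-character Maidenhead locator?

MK53ah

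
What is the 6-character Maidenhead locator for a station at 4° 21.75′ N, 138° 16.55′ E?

Offset from 180°W / 90°S: lon 318.2758°, lat 94.3625°.
Field: 318.2758/20 → 15 → P, 94.3625/10 → 9 → J; chars PJ.
Square: 18.2758/2 → 9, 4.3625/1 → 4; chars 94.
Subsquare: 0.2758/0.0833333 → 3 → d, 0.3625/0.0416667 → 8 → i; chars di.

PJ94di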